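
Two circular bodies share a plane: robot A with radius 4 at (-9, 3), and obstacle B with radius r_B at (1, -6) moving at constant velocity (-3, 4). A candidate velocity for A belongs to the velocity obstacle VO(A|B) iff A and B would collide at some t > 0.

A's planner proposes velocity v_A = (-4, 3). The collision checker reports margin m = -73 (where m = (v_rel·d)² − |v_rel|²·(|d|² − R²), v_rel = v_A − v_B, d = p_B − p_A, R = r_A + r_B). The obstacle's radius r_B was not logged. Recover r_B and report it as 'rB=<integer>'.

m = -73
d = (10, -9);  v_rel = (-1, -1),  |v_rel|² = 2
v_rel×d = (-1)·(-9) − (-1)·(10) = 19
since m = R²·2 − 19²:  R² = (361 + -73) / 2 = 144
R = √144 = 12  ⇒  r_B = 12 − 4 = 8

rB=8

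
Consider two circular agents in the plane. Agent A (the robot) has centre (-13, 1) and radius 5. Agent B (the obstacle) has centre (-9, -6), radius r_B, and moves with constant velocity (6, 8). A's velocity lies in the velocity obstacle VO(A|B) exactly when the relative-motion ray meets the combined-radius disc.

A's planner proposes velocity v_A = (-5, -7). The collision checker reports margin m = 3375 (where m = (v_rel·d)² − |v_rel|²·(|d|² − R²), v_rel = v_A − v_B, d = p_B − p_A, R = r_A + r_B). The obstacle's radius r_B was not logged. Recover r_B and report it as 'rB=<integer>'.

m = 3375
d = (4, -7);  v_rel = (-11, -15),  |v_rel|² = 346
v_rel×d = (-11)·(-7) − (-15)·(4) = 137
since m = R²·346 − 137²:  R² = (18769 + 3375) / 346 = 64
R = √64 = 8  ⇒  r_B = 8 − 5 = 3

rB=3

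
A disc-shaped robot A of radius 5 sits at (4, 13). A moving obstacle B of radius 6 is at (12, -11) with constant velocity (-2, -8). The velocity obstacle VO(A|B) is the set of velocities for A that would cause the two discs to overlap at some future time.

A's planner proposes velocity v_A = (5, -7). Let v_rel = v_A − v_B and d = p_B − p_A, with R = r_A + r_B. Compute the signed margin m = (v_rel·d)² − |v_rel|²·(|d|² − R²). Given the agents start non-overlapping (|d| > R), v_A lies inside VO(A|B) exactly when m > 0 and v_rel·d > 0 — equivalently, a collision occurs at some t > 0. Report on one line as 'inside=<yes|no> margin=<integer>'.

d = (8, -24),  |d|² = 640;  R = 5+6 = 11,  c = 640−11² = 519
v_rel = (7, 1),  |v_rel|² = 50;  v_rel·d = (7)·(8) + (1)·(-24) = 32
50·t² − 64·t + 519 = 0  ⇒  m = 32² − 50·519 = -24926
m = -24926 < 0,  v_rel·d = 32 > 0  ⇒  outside

inside=no margin=-24926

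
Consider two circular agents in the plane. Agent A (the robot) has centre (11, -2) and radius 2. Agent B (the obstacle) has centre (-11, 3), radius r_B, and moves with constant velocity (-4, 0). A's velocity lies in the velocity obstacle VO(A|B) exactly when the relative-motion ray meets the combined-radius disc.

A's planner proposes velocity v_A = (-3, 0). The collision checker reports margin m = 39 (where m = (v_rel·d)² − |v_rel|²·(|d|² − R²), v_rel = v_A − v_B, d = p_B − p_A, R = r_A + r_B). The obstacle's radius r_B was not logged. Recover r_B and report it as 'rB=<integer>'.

m = 39
d = (-22, 5);  v_rel = (1, 0),  |v_rel|² = 1
v_rel×d = (1)·(5) − (0)·(-22) = 5
since m = R²·1 − 5²:  R² = (25 + 39) / 1 = 64
R = √64 = 8  ⇒  r_B = 8 − 2 = 6

rB=6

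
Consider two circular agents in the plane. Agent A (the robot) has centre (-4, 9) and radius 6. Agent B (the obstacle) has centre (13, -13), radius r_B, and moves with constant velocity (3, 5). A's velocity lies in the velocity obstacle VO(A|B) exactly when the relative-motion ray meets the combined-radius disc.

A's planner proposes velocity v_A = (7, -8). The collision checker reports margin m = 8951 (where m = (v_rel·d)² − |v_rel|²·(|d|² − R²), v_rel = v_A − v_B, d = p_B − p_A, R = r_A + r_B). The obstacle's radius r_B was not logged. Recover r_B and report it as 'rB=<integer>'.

m = 8951
d = (17, -22);  v_rel = (4, -13),  |v_rel|² = 185
v_rel×d = (4)·(-22) − (-13)·(17) = 133
since m = R²·185 − 133²:  R² = (17689 + 8951) / 185 = 144
R = √144 = 12  ⇒  r_B = 12 − 6 = 6

rB=6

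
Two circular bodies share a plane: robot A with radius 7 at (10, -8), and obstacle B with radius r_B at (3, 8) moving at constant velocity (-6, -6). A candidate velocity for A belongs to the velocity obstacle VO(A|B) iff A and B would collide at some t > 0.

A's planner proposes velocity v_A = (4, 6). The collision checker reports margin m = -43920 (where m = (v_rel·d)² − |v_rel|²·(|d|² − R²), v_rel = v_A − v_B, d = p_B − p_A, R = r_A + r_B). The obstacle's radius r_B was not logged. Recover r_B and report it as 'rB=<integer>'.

m = -43920
d = (-7, 16);  v_rel = (10, 12),  |v_rel|² = 244
v_rel×d = (10)·(16) − (12)·(-7) = 244
since m = R²·244 − 244²:  R² = (59536 + -43920) / 244 = 64
R = √64 = 8  ⇒  r_B = 8 − 7 = 1

rB=1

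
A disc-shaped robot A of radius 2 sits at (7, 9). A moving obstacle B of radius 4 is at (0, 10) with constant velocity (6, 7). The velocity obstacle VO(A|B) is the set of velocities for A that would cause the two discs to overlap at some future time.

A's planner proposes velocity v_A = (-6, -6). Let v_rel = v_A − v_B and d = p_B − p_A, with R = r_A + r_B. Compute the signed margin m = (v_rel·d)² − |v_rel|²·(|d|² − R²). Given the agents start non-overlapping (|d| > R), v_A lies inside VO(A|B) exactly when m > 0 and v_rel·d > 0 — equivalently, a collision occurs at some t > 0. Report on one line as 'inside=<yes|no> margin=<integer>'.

d = (-7, 1),  |d|² = 50;  R = 2+4 = 6,  c = 50−6² = 14
v_rel = (-12, -13),  |v_rel|² = 313;  v_rel·d = (-12)·(-7) + (-13)·(1) = 71
313·t² − 142·t + 14 = 0  ⇒  m = 71² − 313·14 = 659
m = 659 > 0,  v_rel·d = 71 > 0  ⇒  inside

inside=yes margin=659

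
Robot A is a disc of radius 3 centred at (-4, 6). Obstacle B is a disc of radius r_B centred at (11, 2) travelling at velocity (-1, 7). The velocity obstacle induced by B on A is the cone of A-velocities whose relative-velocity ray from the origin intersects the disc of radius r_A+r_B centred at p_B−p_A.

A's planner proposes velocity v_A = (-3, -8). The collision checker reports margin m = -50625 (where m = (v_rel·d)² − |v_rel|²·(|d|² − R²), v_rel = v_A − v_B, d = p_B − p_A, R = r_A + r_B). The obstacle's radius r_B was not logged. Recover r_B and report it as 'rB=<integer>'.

m = -50625
d = (15, -4);  v_rel = (-2, -15),  |v_rel|² = 229
v_rel×d = (-2)·(-4) − (-15)·(15) = 233
since m = R²·229 − 233²:  R² = (54289 + -50625) / 229 = 16
R = √16 = 4  ⇒  r_B = 4 − 3 = 1

rB=1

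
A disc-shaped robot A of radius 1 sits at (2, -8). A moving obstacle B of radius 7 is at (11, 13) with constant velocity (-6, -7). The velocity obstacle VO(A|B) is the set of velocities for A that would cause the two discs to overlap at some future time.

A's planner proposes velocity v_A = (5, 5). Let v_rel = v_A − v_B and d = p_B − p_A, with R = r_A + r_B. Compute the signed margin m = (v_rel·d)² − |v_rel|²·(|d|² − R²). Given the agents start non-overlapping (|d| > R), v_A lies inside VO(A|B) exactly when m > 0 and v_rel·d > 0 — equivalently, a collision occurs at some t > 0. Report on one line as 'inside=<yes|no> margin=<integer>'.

d = (9, 21),  |d|² = 522;  R = 1+7 = 8,  c = 522−8² = 458
v_rel = (11, 12),  |v_rel|² = 265;  v_rel·d = (11)·(9) + (12)·(21) = 351
265·t² − 702·t + 458 = 0  ⇒  m = 351² − 265·458 = 1831
m = 1831 > 0,  v_rel·d = 351 > 0  ⇒  inside

inside=yes margin=1831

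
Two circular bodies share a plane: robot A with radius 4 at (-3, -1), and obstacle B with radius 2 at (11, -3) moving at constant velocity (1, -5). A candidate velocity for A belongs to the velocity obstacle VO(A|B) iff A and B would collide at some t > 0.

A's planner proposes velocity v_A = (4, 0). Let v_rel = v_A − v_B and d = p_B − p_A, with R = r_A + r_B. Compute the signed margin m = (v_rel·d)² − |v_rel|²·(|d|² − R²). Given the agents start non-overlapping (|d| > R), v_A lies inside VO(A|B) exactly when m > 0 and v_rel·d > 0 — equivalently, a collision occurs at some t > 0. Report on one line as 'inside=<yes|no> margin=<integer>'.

d = (14, -2),  |d|² = 200;  R = 4+2 = 6,  c = 200−6² = 164
v_rel = (3, 5),  |v_rel|² = 34;  v_rel·d = (3)·(14) + (5)·(-2) = 32
34·t² − 64·t + 164 = 0  ⇒  m = 32² − 34·164 = -4552
m = -4552 < 0,  v_rel·d = 32 > 0  ⇒  outside

inside=no margin=-4552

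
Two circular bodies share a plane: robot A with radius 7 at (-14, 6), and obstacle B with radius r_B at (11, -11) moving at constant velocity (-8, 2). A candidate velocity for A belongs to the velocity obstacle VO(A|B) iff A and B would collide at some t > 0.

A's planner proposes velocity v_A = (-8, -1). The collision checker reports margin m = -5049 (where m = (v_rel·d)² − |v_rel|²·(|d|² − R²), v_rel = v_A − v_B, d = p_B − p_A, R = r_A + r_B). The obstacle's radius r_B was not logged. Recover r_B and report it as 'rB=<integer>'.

m = -5049
d = (25, -17);  v_rel = (0, -3),  |v_rel|² = 9
v_rel×d = (0)·(-17) − (-3)·(25) = 75
since m = R²·9 − 75²:  R² = (5625 + -5049) / 9 = 64
R = √64 = 8  ⇒  r_B = 8 − 7 = 1

rB=1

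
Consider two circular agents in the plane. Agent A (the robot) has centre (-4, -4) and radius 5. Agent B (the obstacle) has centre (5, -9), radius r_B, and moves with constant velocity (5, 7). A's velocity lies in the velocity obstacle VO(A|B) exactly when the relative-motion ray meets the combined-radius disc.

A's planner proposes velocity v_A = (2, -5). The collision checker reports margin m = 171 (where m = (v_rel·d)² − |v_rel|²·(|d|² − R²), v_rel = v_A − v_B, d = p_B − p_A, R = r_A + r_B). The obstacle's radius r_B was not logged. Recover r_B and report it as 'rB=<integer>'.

m = 171
d = (9, -5);  v_rel = (-3, -12),  |v_rel|² = 153
v_rel×d = (-3)·(-5) − (-12)·(9) = 123
since m = R²·153 − 123²:  R² = (15129 + 171) / 153 = 100
R = √100 = 10  ⇒  r_B = 10 − 5 = 5

rB=5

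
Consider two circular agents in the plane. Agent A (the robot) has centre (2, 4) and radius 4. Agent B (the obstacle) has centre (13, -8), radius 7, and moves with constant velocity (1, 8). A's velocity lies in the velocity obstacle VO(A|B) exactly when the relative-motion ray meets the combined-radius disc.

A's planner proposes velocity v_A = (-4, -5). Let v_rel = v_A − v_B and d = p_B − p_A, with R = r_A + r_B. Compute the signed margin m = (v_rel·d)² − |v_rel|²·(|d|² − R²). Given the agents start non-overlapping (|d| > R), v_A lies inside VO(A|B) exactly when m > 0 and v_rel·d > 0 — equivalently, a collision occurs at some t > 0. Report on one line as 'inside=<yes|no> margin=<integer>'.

d = (11, -12),  |d|² = 265;  R = 4+7 = 11,  c = 265−11² = 144
v_rel = (-5, -13),  |v_rel|² = 194;  v_rel·d = (-5)·(11) + (-13)·(-12) = 101
194·t² − 202·t + 144 = 0  ⇒  m = 101² − 194·144 = -17735
m = -17735 < 0,  v_rel·d = 101 > 0  ⇒  outside

inside=no margin=-17735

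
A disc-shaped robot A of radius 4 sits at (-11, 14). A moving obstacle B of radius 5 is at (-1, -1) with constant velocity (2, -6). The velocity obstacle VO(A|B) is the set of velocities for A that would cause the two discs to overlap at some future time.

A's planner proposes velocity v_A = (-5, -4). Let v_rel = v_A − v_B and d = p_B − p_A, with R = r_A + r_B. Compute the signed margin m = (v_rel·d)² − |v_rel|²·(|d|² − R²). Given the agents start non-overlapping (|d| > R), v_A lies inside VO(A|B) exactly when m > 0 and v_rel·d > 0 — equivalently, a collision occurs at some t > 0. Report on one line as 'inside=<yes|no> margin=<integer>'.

d = (10, -15),  |d|² = 325;  R = 4+5 = 9,  c = 325−9² = 244
v_rel = (-7, 2),  |v_rel|² = 53;  v_rel·d = (-7)·(10) + (2)·(-15) = -100
53·t² + 200·t + 244 = 0  ⇒  m = (-100)² − 53·244 = -2932
m = -2932 < 0,  v_rel·d = -100 < 0  ⇒  outside

inside=no margin=-2932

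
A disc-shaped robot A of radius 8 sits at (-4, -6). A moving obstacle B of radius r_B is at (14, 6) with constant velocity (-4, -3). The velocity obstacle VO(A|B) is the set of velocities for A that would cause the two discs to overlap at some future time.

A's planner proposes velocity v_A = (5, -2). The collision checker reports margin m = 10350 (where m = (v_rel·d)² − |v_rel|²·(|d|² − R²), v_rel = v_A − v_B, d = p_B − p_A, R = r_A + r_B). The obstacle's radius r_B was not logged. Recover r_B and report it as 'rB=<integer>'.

m = 10350
d = (18, 12);  v_rel = (9, 1),  |v_rel|² = 82
v_rel×d = (9)·(12) − (1)·(18) = 90
since m = R²·82 − 90²:  R² = (8100 + 10350) / 82 = 225
R = √225 = 15  ⇒  r_B = 15 − 8 = 7

rB=7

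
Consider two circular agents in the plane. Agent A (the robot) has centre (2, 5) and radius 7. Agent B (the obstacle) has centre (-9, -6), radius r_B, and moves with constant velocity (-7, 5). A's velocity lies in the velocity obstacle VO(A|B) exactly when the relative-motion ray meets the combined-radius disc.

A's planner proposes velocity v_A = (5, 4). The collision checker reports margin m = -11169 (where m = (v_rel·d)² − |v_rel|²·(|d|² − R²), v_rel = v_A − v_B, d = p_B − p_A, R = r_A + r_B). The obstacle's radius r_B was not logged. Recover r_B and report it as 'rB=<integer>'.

m = -11169
d = (-11, -11);  v_rel = (12, -1),  |v_rel|² = 145
v_rel×d = (12)·(-11) − (-1)·(-11) = -143
since m = R²·145 − (-143)²:  R² = (20449 + -11169) / 145 = 64
R = √64 = 8  ⇒  r_B = 8 − 7 = 1

rB=1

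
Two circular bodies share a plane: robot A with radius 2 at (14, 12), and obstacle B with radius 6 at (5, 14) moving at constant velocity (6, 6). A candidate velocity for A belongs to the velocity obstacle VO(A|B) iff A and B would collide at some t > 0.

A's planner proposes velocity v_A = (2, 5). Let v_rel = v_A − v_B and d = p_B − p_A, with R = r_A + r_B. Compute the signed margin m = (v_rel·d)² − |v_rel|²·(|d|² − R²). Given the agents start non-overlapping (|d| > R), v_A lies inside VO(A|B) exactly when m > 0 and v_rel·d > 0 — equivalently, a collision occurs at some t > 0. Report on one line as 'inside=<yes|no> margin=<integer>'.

d = (-9, 2),  |d|² = 85;  R = 2+6 = 8,  c = 85−8² = 21
v_rel = (-4, -1),  |v_rel|² = 17;  v_rel·d = (-4)·(-9) + (-1)·(2) = 34
17·t² − 68·t + 21 = 0  ⇒  m = 34² − 17·21 = 799
m = 799 > 0,  v_rel·d = 34 > 0  ⇒  inside

inside=yes margin=799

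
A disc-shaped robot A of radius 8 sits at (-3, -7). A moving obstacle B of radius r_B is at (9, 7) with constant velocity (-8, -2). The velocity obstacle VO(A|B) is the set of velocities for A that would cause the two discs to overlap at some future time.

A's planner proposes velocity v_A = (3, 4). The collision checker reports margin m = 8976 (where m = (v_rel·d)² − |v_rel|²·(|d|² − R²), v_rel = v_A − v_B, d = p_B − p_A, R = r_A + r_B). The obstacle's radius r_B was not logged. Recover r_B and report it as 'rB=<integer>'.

m = 8976
d = (12, 14);  v_rel = (11, 6),  |v_rel|² = 157
v_rel×d = (11)·(14) − (6)·(12) = 82
since m = R²·157 − 82²:  R² = (6724 + 8976) / 157 = 100
R = √100 = 10  ⇒  r_B = 10 − 8 = 2

rB=2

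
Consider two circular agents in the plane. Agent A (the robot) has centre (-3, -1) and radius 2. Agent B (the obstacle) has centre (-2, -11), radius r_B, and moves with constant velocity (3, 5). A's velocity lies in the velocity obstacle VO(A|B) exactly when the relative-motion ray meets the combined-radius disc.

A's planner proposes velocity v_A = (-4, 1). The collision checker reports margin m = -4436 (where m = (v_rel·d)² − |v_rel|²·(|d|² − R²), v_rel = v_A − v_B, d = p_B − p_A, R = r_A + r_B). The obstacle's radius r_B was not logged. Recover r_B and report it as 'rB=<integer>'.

m = -4436
d = (1, -10);  v_rel = (-7, -4),  |v_rel|² = 65
v_rel×d = (-7)·(-10) − (-4)·(1) = 74
since m = R²·65 − 74²:  R² = (5476 + -4436) / 65 = 16
R = √16 = 4  ⇒  r_B = 4 − 2 = 2

rB=2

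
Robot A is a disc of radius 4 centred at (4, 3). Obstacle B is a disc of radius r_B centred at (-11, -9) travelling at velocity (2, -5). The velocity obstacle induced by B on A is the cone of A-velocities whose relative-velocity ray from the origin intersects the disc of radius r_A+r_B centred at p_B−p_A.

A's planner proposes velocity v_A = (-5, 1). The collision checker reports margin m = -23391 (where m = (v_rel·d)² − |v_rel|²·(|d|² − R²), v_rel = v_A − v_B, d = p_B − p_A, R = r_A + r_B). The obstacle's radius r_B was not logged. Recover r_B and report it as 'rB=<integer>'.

m = -23391
d = (-15, -12);  v_rel = (-7, 6),  |v_rel|² = 85
v_rel×d = (-7)·(-12) − (6)·(-15) = 174
since m = R²·85 − 174²:  R² = (30276 + -23391) / 85 = 81
R = √81 = 9  ⇒  r_B = 9 − 4 = 5

rB=5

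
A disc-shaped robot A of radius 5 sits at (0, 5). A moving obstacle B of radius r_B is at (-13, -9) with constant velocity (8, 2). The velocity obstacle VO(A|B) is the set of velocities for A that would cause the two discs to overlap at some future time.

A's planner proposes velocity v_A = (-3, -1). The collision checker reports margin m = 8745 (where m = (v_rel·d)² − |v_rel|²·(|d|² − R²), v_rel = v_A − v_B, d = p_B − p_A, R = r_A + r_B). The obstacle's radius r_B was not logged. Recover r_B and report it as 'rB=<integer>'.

m = 8745
d = (-13, -14);  v_rel = (-11, -3),  |v_rel|² = 130
v_rel×d = (-11)·(-14) − (-3)·(-13) = 115
since m = R²·130 − 115²:  R² = (13225 + 8745) / 130 = 169
R = √169 = 13  ⇒  r_B = 13 − 5 = 8

rB=8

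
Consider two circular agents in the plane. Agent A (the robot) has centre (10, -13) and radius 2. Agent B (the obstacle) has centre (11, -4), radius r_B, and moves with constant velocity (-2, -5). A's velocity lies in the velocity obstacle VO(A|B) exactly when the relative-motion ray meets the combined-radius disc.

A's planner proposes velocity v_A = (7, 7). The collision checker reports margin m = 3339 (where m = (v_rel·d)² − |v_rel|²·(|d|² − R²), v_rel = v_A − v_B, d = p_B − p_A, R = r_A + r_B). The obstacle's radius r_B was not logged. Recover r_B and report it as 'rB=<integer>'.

m = 3339
d = (1, 9);  v_rel = (9, 12),  |v_rel|² = 225
v_rel×d = (9)·(9) − (12)·(1) = 69
since m = R²·225 − 69²:  R² = (4761 + 3339) / 225 = 36
R = √36 = 6  ⇒  r_B = 6 − 2 = 4

rB=4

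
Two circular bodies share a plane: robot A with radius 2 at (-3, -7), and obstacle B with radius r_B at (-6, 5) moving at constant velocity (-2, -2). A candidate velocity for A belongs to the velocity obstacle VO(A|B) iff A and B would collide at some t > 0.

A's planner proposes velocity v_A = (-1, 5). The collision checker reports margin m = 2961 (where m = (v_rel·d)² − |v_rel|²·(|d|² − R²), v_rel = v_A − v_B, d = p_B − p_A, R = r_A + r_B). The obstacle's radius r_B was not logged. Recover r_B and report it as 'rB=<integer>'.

m = 2961
d = (-3, 12);  v_rel = (1, 7),  |v_rel|² = 50
v_rel×d = (1)·(12) − (7)·(-3) = 33
since m = R²·50 − 33²:  R² = (1089 + 2961) / 50 = 81
R = √81 = 9  ⇒  r_B = 9 − 2 = 7

rB=7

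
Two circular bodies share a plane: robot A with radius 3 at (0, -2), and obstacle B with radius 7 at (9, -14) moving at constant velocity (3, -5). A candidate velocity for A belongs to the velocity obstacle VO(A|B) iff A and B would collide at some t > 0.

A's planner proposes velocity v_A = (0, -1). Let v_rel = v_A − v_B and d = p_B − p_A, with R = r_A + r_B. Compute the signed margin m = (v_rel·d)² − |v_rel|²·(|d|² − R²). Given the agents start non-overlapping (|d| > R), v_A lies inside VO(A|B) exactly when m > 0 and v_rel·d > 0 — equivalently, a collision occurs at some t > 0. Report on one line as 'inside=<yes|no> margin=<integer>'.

d = (9, -12),  |d|² = 225;  R = 3+7 = 10,  c = 225−10² = 125
v_rel = (-3, 4),  |v_rel|² = 25;  v_rel·d = (-3)·(9) + (4)·(-12) = -75
25·t² + 150·t + 125 = 0  ⇒  m = (-75)² − 25·125 = 2500
m = 2500 > 0,  v_rel·d = -75 < 0  ⇒  outside

inside=no margin=2500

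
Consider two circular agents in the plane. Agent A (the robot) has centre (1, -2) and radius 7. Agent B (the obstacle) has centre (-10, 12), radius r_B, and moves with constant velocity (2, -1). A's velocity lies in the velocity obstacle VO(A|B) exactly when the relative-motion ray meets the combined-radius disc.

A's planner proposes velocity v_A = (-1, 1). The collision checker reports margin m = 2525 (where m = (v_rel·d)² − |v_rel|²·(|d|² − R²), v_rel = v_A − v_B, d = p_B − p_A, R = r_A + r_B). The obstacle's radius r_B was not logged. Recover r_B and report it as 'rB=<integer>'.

m = 2525
d = (-11, 14);  v_rel = (-3, 2),  |v_rel|² = 13
v_rel×d = (-3)·(14) − (2)·(-11) = -20
since m = R²·13 − (-20)²:  R² = (400 + 2525) / 13 = 225
R = √225 = 15  ⇒  r_B = 15 − 7 = 8

rB=8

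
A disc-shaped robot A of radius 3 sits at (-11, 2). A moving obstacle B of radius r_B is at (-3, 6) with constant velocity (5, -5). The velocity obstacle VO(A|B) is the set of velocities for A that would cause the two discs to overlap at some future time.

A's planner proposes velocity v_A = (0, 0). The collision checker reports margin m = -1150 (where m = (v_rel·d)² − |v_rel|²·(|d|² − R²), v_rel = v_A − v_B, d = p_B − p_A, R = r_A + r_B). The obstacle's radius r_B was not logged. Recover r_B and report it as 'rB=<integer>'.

m = -1150
d = (8, 4);  v_rel = (-5, 5),  |v_rel|² = 50
v_rel×d = (-5)·(4) − (5)·(8) = -60
since m = R²·50 − (-60)²:  R² = (3600 + -1150) / 50 = 49
R = √49 = 7  ⇒  r_B = 7 − 3 = 4

rB=4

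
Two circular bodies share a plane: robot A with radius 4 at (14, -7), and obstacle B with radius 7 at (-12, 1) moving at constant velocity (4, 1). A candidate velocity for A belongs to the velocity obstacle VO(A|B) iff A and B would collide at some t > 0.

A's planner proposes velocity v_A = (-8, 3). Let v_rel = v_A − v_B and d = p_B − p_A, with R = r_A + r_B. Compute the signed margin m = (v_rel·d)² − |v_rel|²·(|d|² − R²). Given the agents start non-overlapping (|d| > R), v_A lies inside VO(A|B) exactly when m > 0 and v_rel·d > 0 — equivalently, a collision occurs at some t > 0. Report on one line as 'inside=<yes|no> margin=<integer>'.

d = (-26, 8),  |d|² = 740;  R = 4+7 = 11,  c = 740−11² = 619
v_rel = (-12, 2),  |v_rel|² = 148;  v_rel·d = (-12)·(-26) + (2)·(8) = 328
148·t² − 656·t + 619 = 0  ⇒  m = 328² − 148·619 = 15972
m = 15972 > 0,  v_rel·d = 328 > 0  ⇒  inside

inside=yes margin=15972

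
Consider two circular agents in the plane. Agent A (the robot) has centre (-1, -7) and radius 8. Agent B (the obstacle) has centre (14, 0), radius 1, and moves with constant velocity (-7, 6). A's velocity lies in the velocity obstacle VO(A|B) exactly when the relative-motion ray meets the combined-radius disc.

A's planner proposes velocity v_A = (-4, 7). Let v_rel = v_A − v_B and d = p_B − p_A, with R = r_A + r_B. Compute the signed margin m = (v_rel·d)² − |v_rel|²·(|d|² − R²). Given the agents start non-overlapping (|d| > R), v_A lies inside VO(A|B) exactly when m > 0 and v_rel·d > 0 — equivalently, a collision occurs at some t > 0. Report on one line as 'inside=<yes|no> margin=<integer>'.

d = (15, 7),  |d|² = 274;  R = 8+1 = 9,  c = 274−9² = 193
v_rel = (3, 1),  |v_rel|² = 10;  v_rel·d = (3)·(15) + (1)·(7) = 52
10·t² − 104·t + 193 = 0  ⇒  m = 52² − 10·193 = 774
m = 774 > 0,  v_rel·d = 52 > 0  ⇒  inside

inside=yes margin=774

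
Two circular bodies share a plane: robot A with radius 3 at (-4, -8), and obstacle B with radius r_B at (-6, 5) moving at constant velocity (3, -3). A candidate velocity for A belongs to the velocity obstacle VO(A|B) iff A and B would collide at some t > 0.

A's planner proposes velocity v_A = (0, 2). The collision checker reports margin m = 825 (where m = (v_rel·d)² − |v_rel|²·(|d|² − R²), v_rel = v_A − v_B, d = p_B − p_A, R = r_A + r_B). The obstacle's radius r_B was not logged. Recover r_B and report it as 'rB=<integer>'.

m = 825
d = (-2, 13);  v_rel = (-3, 5),  |v_rel|² = 34
v_rel×d = (-3)·(13) − (5)·(-2) = -29
since m = R²·34 − (-29)²:  R² = (841 + 825) / 34 = 49
R = √49 = 7  ⇒  r_B = 7 − 3 = 4

rB=4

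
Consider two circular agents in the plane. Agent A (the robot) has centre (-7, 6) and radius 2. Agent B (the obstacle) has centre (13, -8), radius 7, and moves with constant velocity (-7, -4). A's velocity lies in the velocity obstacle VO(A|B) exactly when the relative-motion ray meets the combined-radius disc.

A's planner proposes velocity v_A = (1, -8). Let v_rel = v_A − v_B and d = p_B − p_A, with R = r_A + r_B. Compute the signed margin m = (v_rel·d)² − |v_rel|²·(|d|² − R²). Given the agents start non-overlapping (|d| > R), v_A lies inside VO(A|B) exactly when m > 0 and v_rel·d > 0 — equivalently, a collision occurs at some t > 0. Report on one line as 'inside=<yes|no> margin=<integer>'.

d = (20, -14),  |d|² = 596;  R = 2+7 = 9,  c = 596−9² = 515
v_rel = (8, -4),  |v_rel|² = 80;  v_rel·d = (8)·(20) + (-4)·(-14) = 216
80·t² − 432·t + 515 = 0  ⇒  m = 216² − 80·515 = 5456
m = 5456 > 0,  v_rel·d = 216 > 0  ⇒  inside

inside=yes margin=5456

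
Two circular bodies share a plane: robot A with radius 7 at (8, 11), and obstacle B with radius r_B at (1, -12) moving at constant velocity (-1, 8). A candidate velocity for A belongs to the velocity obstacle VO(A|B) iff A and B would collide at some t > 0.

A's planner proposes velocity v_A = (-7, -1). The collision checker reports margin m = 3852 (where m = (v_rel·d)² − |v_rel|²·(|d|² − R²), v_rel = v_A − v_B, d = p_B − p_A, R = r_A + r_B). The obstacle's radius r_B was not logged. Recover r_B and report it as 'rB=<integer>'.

m = 3852
d = (-7, -23);  v_rel = (-6, -9),  |v_rel|² = 117
v_rel×d = (-6)·(-23) − (-9)·(-7) = 75
since m = R²·117 − 75²:  R² = (5625 + 3852) / 117 = 81
R = √81 = 9  ⇒  r_B = 9 − 7 = 2

rB=2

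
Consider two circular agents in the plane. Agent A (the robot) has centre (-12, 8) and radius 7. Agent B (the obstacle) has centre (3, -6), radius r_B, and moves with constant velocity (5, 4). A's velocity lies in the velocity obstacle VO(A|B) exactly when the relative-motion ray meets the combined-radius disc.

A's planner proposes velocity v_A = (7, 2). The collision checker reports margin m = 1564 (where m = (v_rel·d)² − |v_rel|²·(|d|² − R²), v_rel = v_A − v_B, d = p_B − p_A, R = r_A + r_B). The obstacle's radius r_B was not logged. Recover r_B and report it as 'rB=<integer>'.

m = 1564
d = (15, -14);  v_rel = (2, -2),  |v_rel|² = 8
v_rel×d = (2)·(-14) − (-2)·(15) = 2
since m = R²·8 − 2²:  R² = (4 + 1564) / 8 = 196
R = √196 = 14  ⇒  r_B = 14 − 7 = 7

rB=7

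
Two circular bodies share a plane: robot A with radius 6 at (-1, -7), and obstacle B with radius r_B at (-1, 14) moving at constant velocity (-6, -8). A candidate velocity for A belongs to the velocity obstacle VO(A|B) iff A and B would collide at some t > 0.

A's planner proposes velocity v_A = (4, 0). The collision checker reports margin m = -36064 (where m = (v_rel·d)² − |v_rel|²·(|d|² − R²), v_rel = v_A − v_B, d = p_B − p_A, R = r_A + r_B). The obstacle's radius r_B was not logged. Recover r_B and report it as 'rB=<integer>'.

m = -36064
d = (0, 21);  v_rel = (10, 8),  |v_rel|² = 164
v_rel×d = (10)·(21) − (8)·(0) = 210
since m = R²·164 − 210²:  R² = (44100 + -36064) / 164 = 49
R = √49 = 7  ⇒  r_B = 7 − 6 = 1

rB=1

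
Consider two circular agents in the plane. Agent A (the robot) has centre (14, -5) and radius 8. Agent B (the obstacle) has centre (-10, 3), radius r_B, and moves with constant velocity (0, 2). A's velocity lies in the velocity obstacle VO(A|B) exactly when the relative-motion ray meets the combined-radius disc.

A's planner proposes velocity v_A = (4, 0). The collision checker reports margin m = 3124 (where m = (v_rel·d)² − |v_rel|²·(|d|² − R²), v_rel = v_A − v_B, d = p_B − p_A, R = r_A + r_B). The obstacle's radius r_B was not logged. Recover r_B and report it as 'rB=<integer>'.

m = 3124
d = (-24, 8);  v_rel = (4, -2),  |v_rel|² = 20
v_rel×d = (4)·(8) − (-2)·(-24) = -16
since m = R²·20 − (-16)²:  R² = (256 + 3124) / 20 = 169
R = √169 = 13  ⇒  r_B = 13 − 8 = 5

rB=5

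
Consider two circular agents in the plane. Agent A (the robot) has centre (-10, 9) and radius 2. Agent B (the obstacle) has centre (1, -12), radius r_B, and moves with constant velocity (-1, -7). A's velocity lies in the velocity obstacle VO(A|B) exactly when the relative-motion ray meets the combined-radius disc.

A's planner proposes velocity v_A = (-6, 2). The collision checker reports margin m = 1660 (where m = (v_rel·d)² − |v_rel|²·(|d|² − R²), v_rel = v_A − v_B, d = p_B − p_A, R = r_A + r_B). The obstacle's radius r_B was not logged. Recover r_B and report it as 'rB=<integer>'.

m = 1660
d = (11, -21);  v_rel = (-5, 9),  |v_rel|² = 106
v_rel×d = (-5)·(-21) − (9)·(11) = 6
since m = R²·106 − 6²:  R² = (36 + 1660) / 106 = 16
R = √16 = 4  ⇒  r_B = 4 − 2 = 2

rB=2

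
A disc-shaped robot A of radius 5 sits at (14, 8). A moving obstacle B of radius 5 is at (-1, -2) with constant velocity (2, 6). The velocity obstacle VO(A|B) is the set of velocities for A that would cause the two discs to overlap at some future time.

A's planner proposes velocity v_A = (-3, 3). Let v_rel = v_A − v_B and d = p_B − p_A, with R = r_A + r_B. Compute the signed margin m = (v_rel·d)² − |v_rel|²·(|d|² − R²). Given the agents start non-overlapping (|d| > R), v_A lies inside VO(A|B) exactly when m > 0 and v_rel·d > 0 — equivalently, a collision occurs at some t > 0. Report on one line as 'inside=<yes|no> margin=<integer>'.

d = (-15, -10),  |d|² = 325;  R = 5+5 = 10,  c = 325−10² = 225
v_rel = (-5, -3),  |v_rel|² = 34;  v_rel·d = (-5)·(-15) + (-3)·(-10) = 105
34·t² − 210·t + 225 = 0  ⇒  m = 105² − 34·225 = 3375
m = 3375 > 0,  v_rel·d = 105 > 0  ⇒  inside

inside=yes margin=3375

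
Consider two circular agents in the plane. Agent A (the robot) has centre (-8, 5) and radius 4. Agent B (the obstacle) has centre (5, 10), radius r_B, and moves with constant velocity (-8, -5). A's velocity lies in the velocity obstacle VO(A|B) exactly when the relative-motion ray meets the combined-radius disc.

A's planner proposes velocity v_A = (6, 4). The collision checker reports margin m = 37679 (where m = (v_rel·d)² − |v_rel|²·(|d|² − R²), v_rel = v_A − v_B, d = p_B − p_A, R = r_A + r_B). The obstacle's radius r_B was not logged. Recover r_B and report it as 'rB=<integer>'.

m = 37679
d = (13, 5);  v_rel = (14, 9),  |v_rel|² = 277
v_rel×d = (14)·(5) − (9)·(13) = -47
since m = R²·277 − (-47)²:  R² = (2209 + 37679) / 277 = 144
R = √144 = 12  ⇒  r_B = 12 − 4 = 8

rB=8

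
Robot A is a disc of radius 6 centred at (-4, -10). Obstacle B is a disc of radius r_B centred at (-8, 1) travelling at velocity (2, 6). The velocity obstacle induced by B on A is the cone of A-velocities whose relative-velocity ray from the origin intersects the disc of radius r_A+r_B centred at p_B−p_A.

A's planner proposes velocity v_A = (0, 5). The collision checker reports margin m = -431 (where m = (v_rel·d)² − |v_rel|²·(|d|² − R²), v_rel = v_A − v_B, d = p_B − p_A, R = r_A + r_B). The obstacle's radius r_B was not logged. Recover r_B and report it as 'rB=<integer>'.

m = -431
d = (-4, 11);  v_rel = (-2, -1),  |v_rel|² = 5
v_rel×d = (-2)·(11) − (-1)·(-4) = -26
since m = R²·5 − (-26)²:  R² = (676 + -431) / 5 = 49
R = √49 = 7  ⇒  r_B = 7 − 6 = 1

rB=1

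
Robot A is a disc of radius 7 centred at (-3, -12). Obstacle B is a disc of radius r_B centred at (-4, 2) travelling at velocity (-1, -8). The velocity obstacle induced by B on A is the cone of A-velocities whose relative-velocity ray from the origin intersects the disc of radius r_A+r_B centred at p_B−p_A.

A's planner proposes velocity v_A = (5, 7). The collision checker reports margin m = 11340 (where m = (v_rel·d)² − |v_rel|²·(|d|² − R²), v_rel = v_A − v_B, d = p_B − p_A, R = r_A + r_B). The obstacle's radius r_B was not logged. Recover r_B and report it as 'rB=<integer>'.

m = 11340
d = (-1, 14);  v_rel = (6, 15),  |v_rel|² = 261
v_rel×d = (6)·(14) − (15)·(-1) = 99
since m = R²·261 − 99²:  R² = (9801 + 11340) / 261 = 81
R = √81 = 9  ⇒  r_B = 9 − 7 = 2

rB=2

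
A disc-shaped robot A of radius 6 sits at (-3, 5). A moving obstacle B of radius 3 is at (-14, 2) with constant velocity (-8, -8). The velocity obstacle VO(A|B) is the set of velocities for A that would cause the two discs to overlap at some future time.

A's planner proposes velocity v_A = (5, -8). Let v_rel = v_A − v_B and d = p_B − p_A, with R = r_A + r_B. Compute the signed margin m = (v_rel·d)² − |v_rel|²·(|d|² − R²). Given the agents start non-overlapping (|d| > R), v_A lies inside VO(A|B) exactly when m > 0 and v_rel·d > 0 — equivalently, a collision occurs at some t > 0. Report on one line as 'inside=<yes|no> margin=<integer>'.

d = (-11, -3),  |d|² = 130;  R = 6+3 = 9,  c = 130−9² = 49
v_rel = (13, 0),  |v_rel|² = 169;  v_rel·d = (13)·(-11) + (0)·(-3) = -143
169·t² + 286·t + 49 = 0  ⇒  m = (-143)² − 169·49 = 12168
m = 12168 > 0,  v_rel·d = -143 < 0  ⇒  outside

inside=no margin=12168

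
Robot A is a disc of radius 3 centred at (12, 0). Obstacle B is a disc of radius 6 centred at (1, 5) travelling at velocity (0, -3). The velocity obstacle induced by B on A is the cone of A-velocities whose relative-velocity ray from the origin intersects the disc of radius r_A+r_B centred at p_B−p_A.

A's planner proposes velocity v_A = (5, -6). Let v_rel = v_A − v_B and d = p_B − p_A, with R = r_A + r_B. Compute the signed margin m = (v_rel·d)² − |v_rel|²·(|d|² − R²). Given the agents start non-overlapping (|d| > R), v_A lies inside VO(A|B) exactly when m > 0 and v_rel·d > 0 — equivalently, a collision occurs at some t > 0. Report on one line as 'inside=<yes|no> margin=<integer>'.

d = (-11, 5),  |d|² = 146;  R = 3+6 = 9,  c = 146−9² = 65
v_rel = (5, -3),  |v_rel|² = 34;  v_rel·d = (5)·(-11) + (-3)·(5) = -70
34·t² + 140·t + 65 = 0  ⇒  m = (-70)² − 34·65 = 2690
m = 2690 > 0,  v_rel·d = -70 < 0  ⇒  outside

inside=no margin=2690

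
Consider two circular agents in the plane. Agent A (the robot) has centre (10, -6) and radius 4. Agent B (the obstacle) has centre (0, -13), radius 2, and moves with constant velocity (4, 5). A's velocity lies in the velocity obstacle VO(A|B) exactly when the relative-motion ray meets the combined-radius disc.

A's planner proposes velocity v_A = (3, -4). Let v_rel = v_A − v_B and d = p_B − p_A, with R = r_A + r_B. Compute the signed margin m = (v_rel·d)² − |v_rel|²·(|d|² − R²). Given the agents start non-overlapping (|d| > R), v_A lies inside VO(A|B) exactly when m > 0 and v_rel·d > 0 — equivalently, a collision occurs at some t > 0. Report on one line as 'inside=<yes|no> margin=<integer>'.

d = (-10, -7),  |d|² = 149;  R = 4+2 = 6,  c = 149−6² = 113
v_rel = (-1, -9),  |v_rel|² = 82;  v_rel·d = (-1)·(-10) + (-9)·(-7) = 73
82·t² − 146·t + 113 = 0  ⇒  m = 73² − 82·113 = -3937
m = -3937 < 0,  v_rel·d = 73 > 0  ⇒  outside

inside=no margin=-3937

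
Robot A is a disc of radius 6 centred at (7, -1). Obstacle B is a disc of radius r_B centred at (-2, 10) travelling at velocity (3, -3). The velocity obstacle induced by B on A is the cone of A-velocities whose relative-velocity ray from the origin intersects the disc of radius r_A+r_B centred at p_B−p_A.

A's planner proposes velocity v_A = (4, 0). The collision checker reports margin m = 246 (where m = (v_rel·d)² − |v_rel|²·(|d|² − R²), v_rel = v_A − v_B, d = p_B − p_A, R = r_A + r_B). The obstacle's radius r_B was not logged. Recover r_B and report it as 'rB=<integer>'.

m = 246
d = (-9, 11);  v_rel = (1, 3),  |v_rel|² = 10
v_rel×d = (1)·(11) − (3)·(-9) = 38
since m = R²·10 − 38²:  R² = (1444 + 246) / 10 = 169
R = √169 = 13  ⇒  r_B = 13 − 6 = 7

rB=7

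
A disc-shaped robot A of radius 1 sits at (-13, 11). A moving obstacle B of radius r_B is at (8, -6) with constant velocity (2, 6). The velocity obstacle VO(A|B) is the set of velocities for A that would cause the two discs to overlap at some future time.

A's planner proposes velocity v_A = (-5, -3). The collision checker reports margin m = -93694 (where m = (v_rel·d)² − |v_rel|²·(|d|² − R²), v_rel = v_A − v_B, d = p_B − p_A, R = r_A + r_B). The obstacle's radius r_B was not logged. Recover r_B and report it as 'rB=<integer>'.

m = -93694
d = (21, -17);  v_rel = (-7, -9),  |v_rel|² = 130
v_rel×d = (-7)·(-17) − (-9)·(21) = 308
since m = R²·130 − 308²:  R² = (94864 + -93694) / 130 = 9
R = √9 = 3  ⇒  r_B = 3 − 1 = 2

rB=2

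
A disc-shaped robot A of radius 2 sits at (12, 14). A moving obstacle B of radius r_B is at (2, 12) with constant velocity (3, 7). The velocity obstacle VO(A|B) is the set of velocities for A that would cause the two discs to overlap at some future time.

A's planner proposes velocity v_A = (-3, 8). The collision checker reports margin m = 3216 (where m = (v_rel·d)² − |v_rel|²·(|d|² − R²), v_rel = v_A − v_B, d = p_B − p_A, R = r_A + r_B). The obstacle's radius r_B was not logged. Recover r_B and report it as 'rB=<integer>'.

m = 3216
d = (-10, -2);  v_rel = (-6, 1),  |v_rel|² = 37
v_rel×d = (-6)·(-2) − (1)·(-10) = 22
since m = R²·37 − 22²:  R² = (484 + 3216) / 37 = 100
R = √100 = 10  ⇒  r_B = 10 − 2 = 8

rB=8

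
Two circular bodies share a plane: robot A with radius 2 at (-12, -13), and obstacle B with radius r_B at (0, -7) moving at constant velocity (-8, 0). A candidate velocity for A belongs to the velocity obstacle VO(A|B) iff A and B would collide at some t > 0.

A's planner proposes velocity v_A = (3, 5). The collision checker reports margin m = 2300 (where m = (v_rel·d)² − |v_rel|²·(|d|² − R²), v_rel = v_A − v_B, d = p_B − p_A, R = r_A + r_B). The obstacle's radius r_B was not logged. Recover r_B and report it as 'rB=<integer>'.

m = 2300
d = (12, 6);  v_rel = (11, 5),  |v_rel|² = 146
v_rel×d = (11)·(6) − (5)·(12) = 6
since m = R²·146 − 6²:  R² = (36 + 2300) / 146 = 16
R = √16 = 4  ⇒  r_B = 4 − 2 = 2

rB=2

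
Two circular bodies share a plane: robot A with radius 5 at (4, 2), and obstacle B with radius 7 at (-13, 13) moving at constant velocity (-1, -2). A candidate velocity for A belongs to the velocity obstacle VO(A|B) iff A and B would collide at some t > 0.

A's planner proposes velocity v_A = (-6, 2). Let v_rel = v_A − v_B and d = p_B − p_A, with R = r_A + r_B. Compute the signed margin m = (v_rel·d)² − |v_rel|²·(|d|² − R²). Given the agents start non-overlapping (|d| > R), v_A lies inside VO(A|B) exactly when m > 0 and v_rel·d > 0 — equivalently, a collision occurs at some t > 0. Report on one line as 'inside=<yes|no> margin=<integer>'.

d = (-17, 11),  |d|² = 410;  R = 5+7 = 12,  c = 410−12² = 266
v_rel = (-5, 4),  |v_rel|² = 41;  v_rel·d = (-5)·(-17) + (4)·(11) = 129
41·t² − 258·t + 266 = 0  ⇒  m = 129² − 41·266 = 5735
m = 5735 > 0,  v_rel·d = 129 > 0  ⇒  inside

inside=yes margin=5735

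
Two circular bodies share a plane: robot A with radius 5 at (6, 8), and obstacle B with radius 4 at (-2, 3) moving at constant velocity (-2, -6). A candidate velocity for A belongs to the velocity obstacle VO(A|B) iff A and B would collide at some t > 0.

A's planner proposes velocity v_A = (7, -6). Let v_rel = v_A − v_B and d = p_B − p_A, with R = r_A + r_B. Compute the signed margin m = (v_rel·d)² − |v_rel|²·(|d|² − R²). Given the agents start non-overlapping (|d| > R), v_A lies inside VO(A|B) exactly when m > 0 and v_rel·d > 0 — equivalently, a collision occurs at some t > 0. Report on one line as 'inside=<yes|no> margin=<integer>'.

d = (-8, -5),  |d|² = 89;  R = 5+4 = 9,  c = 89−9² = 8
v_rel = (9, 0),  |v_rel|² = 81;  v_rel·d = (9)·(-8) + (0)·(-5) = -72
81·t² + 144·t + 8 = 0  ⇒  m = (-72)² − 81·8 = 4536
m = 4536 > 0,  v_rel·d = -72 < 0  ⇒  outside

inside=no margin=4536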